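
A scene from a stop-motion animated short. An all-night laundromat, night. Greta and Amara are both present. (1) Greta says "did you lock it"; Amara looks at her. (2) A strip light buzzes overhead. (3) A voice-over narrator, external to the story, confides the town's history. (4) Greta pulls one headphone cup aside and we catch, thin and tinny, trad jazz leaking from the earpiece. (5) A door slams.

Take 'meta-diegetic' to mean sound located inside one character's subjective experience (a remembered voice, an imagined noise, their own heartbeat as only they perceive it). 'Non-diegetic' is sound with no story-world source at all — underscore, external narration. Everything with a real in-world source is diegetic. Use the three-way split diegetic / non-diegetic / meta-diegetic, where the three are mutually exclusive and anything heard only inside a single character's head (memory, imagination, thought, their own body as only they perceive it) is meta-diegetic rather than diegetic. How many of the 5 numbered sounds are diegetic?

Sound (1): Greta is a character speaking aloud in the scene, so diegetic.
(2) is diegetic: ambient/room sound belonging to the story's physical space.
(3) is non-diegetic: the narrator exists outside the story world, addressing only the audience.
(4) it's leaking from a physical pair of headphones in the scene → diegetic.
Sound (5): a door is a real object/event in the scene's world, so diegetic.
So 4 of the 5 are diegetic: (1), (2), (4), (5).

4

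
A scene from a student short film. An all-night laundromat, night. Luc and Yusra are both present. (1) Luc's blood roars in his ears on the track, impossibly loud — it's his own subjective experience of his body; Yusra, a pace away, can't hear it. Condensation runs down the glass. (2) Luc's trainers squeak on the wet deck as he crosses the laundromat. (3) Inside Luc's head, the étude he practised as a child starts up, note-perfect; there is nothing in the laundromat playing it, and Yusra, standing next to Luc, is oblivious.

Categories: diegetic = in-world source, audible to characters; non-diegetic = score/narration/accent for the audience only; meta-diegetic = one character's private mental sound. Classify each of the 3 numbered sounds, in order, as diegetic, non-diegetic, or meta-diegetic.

Sound (1): it's Luc's internal bodily sensation rendered as sound; only Luc 'hears' it, so meta-diegetic.
(2) is diegetic: it's the physical sound of Luc moving in the space.
(3) it lives in Luc's subjectivity, not in the laundromat → meta-diegetic.

meta-diegetic, diegetic, meta-diegetic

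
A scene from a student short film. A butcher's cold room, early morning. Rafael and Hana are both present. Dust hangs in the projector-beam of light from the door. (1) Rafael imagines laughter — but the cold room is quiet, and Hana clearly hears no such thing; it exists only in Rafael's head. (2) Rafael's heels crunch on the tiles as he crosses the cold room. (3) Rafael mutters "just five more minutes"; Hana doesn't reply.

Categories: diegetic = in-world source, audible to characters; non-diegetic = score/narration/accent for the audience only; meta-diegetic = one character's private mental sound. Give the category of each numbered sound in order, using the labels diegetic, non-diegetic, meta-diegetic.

(1) the sound is imagined by Rafael; nothing in the story world is producing it and Hana can't hear it → meta-diegetic.
Sound (2): it's the physical sound of Rafael moving in the space, so diegetic.
(3) on-screen dialogue — Rafael speaks and Hana is there to hear → diegetic.

meta-diegetic, diegetic, diegetic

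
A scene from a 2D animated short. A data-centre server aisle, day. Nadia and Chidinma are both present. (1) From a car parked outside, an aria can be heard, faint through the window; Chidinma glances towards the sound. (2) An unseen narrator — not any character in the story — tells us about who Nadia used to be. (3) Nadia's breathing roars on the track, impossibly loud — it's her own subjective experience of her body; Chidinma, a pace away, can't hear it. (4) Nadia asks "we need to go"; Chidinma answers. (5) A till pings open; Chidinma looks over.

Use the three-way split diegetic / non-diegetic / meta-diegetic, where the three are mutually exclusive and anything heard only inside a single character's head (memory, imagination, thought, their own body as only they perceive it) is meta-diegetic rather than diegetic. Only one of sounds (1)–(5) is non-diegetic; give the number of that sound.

2

(1) it's coming from a car parked outside — a location within the story world — and Chidinma reacts → diegetic.
(2) commentary laid over the scene from outside the fiction → non-diegetic.
(3) it's Nadia's internal bodily sensation rendered as sound; only Nadia 'hears' it → meta-diegetic.
(4) is diegetic: Nadia is a character speaking aloud in the scene.
(5) a till is a real object/event in the scene's world → diegetic.
Only (2) is non-diegetic.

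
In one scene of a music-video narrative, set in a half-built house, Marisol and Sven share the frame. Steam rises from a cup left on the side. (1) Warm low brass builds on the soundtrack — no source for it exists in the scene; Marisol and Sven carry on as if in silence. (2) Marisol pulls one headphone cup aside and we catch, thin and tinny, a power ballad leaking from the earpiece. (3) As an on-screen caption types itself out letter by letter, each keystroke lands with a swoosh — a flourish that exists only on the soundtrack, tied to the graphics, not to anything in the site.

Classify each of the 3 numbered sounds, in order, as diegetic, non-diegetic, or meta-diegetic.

(1) score with no on-screen or off-screen source; it exists for the audience alone → non-diegetic.
Sound (2): the earpiece is a real device on Marisol's head — source music, so diegetic.
(3) is non-diegetic: the caption isn't part of the story world, so neither is the sound tied to it.

non-diegetic, diegetic, non-diegetic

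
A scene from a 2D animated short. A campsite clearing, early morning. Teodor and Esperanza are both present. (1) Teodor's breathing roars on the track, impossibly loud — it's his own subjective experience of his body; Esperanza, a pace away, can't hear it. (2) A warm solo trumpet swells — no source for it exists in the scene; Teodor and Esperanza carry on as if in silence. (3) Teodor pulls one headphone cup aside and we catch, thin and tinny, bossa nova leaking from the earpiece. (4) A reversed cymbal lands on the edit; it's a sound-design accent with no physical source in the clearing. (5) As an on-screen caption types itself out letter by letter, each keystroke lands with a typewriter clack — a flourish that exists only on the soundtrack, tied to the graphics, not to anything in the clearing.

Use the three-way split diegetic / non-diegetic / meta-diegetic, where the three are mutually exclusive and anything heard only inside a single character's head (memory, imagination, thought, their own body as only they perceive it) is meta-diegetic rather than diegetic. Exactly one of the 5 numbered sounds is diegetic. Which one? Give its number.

(1) is meta-diegetic: a subjective body sound — Teodor's private perception, inaudible to Esperanza.
(2) is non-diegetic: nothing in the clearing produces it and the characters don't hear it — pure soundtrack.
Sound (3): the headphones are an on-screen source, so diegetic.
Sound (4): it's a sound-design accent with no in-world source; no one in the scene can hear it, so non-diegetic.
Sound (5): it accompanies on-screen graphics, not anything inside the story world, so non-diegetic.
Only (3) is diegetic.

3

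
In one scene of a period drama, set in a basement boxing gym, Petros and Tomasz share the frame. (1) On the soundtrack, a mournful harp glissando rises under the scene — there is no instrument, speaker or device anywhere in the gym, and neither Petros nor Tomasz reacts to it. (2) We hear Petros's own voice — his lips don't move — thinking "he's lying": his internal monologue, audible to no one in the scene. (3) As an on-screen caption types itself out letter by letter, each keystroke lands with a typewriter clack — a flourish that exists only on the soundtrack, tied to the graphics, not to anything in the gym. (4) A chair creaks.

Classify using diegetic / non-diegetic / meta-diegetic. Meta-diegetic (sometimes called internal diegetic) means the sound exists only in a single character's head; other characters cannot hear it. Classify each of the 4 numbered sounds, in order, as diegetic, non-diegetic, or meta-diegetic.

non-diegetic, meta-diegetic, non-diegetic, diegetic

Sound (1): score with no on-screen or off-screen source; it exists for the audience alone, so non-diegetic.
(2) Petros's thought-voice: a private mental sound no other character can hear → meta-diegetic.
(3) it accompanies on-screen graphics, not anything inside the story world → non-diegetic.
Sound (4): an in-world source (a chair); characters could hear it, so diegetic.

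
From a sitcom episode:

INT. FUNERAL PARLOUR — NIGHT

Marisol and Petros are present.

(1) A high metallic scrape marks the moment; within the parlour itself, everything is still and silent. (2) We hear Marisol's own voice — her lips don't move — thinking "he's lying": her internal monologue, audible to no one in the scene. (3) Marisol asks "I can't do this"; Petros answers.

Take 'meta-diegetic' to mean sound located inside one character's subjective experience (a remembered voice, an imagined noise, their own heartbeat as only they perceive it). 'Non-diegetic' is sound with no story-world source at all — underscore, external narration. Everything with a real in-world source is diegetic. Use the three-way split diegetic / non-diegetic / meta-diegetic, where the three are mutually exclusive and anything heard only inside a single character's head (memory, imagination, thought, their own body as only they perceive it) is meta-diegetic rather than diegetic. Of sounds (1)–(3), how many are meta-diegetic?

1

Sound (1): nothing in the scene produces it; it's an accent added for the audience, so non-diegetic.
Sound (2): internal monologue — inside Marisol's mind, not spoken into the scene, so meta-diegetic.
Sound (3): spoken by a character present in the story world, so diegetic.
Meta-diegetic: (2) — that's 1.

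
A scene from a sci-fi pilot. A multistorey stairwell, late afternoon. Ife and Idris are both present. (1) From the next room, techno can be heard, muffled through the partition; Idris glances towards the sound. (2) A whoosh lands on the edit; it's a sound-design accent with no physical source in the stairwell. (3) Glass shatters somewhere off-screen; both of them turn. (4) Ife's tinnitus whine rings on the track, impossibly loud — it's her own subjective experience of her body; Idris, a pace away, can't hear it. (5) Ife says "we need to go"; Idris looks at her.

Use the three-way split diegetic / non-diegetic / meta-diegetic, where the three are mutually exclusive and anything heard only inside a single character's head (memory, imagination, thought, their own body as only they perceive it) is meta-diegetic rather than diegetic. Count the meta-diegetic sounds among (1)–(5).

1

Sound (1): it's coming from the next room — a location within the story world — and Idris reacts, so diegetic.
(2) it's a sound-design accent with no in-world source; no one in the scene can hear it → non-diegetic.
(3) glass is a real object/event in the scene's world → diegetic.
Sound (4): a subjective body sound — Ife's private perception, inaudible to Idris, so meta-diegetic.
(5) spoken by a character present in the story world → diegetic.
Meta-diegetic: (4) — that's 1.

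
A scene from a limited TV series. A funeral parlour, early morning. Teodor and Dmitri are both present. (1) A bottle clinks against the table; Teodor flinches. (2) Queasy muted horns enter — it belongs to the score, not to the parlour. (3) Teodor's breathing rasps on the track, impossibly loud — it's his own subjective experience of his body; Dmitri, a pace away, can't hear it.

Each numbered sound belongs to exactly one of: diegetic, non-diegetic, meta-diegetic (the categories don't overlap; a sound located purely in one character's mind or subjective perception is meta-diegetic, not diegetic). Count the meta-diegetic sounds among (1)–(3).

(1) is diegetic: a bottle is a real object/event in the scene's world.
(2) nothing in the parlour produces it and the characters don't hear it — pure soundtrack → non-diegetic.
(3) is meta-diegetic: a subjective body sound — Teodor's private perception, inaudible to Dmitri.
So 1 of the 3 is meta-diegetic: (3).

1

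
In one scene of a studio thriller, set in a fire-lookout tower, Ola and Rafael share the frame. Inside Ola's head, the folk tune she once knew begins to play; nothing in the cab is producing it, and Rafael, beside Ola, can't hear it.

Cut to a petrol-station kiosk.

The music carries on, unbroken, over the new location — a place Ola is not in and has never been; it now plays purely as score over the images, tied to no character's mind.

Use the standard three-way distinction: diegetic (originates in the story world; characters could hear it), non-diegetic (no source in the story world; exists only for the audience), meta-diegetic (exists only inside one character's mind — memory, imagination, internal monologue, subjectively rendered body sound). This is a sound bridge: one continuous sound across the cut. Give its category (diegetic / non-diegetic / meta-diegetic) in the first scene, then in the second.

Scene one: the music exists only inside Ola's mind; Rafael can't hear it → meta-diegetic.
Scene two: it's detached from Ola entirely and plays over unrelated images with no in-world source — conventional underscore → non-diegetic.

meta-diegetic, non-diegetic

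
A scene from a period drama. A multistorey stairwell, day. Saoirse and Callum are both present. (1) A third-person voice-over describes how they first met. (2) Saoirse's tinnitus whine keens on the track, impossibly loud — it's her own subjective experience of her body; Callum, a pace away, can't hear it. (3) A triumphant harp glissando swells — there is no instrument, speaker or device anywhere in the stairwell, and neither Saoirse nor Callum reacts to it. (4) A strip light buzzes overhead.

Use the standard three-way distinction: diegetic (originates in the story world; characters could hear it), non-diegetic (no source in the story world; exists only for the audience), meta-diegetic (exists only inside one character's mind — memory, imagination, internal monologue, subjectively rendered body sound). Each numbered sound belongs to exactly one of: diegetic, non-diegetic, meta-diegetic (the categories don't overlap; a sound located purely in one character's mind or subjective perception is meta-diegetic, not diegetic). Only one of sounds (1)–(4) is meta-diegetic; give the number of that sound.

Sound (1): the narrator exists outside the story world, addressing only the audience, so non-diegetic.
(2) is meta-diegetic: a subjective body sound — Saoirse's private perception, inaudible to Callum.
(3) nothing in the stairwell produces it and the characters don't hear it — pure soundtrack → non-diegetic.
Sound (4): ambient/room sound belonging to the story's physical space, so diegetic.
Only (2) is meta-diegetic.

2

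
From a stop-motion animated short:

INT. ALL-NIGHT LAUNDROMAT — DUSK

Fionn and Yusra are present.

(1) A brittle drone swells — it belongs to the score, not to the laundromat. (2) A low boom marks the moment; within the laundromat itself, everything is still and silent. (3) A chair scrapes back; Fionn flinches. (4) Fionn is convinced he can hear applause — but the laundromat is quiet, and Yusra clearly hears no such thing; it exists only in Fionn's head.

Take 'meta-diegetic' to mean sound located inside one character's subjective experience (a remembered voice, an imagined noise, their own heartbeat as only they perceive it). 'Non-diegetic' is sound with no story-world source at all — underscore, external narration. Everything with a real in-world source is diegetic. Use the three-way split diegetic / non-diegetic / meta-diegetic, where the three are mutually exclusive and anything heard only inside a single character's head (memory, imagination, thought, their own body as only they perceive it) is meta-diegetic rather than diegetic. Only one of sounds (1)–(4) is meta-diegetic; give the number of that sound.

(1) is non-diegetic: it has no source in the story world and no character can hear it — it's underscore.
(2) nothing in the scene produces it; it's an accent added for the audience → non-diegetic.
(3) is diegetic: a chair is a real object/event in the scene's world.
(4) the sound is imagined by Fionn; nothing in the story world is producing it and Yusra can't hear it → meta-diegetic.
Only (4) is meta-diegetic.

4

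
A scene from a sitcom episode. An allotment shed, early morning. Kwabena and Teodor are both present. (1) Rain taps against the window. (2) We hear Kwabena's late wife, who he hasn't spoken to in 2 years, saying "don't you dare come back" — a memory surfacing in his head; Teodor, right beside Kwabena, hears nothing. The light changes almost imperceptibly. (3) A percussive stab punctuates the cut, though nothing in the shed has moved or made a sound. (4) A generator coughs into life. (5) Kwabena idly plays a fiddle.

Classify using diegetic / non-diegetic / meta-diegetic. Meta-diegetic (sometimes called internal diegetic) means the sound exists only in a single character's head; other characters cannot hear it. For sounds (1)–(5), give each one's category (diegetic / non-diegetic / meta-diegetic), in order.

Sound (1): ambient/room sound belonging to the story's physical space, so diegetic.
(2) is meta-diegetic: it's Kwabena's recollection rendered as sound; the other character can't hear it.
(3) an editorial stinger — it belongs to the cut, not the story world → non-diegetic.
(4) a generator is a real object/event in the scene's world → diegetic.
Sound (5): Kwabena is producing the music live, in the story world, so diegetic.

diegetic, meta-diegetic, non-diegetic, diegetic, diegetic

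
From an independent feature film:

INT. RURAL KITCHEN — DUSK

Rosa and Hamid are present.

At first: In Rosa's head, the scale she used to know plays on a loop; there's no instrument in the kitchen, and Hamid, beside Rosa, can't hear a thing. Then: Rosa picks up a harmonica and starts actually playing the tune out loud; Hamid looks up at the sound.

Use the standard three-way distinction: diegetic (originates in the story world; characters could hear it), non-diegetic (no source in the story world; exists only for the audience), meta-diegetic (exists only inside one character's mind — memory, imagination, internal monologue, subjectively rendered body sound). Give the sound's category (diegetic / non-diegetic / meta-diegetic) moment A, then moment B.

Moment A: the tune exists only as Rosa's private memory; Hamid can't hear it → meta-diegetic.
Moment B: Rosa is now producing it live on a harmonica, in the room, and Hamid hears it → diegetic.

meta-diegetic, diegetic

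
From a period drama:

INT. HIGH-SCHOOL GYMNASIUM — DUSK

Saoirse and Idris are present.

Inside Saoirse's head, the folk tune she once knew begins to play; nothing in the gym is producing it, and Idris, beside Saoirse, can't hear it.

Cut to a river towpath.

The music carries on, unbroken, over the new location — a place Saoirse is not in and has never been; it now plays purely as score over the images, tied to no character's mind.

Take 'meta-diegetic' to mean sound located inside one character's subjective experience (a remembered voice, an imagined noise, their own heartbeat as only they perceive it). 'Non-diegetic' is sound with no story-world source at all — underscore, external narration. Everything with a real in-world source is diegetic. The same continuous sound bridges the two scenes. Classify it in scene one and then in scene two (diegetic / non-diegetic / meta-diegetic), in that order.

meta-diegetic, non-diegetic

Scene one: the music exists only inside Saoirse's mind; Idris can't hear it → meta-diegetic.
Scene two: it's detached from Saoirse entirely and plays over unrelated images with no in-world source — conventional underscore → non-diegetic.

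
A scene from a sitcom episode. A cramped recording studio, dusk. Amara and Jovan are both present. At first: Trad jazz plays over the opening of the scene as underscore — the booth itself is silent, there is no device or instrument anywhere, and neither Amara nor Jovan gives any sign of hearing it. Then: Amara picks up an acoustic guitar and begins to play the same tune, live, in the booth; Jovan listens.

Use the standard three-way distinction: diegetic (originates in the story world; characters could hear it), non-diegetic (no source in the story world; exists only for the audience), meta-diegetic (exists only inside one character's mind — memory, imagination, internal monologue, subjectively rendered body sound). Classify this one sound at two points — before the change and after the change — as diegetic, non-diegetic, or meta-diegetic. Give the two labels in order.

Before the change: no in-world source exists and no character can hear it — underscore → non-diegetic.
After the change: an acoustic guitar is now a real source in the story world and the characters hear it → diegetic.

non-diegetic, diegetic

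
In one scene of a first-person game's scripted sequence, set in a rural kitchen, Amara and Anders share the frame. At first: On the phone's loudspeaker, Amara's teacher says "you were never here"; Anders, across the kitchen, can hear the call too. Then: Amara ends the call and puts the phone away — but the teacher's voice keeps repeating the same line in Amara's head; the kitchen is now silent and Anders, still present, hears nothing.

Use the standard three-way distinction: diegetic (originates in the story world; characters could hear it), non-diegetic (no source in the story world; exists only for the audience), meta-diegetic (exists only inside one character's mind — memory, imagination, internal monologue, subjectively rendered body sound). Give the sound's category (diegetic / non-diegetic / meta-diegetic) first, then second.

First: the loudspeaker is an in-world source; both Amara and Anders hear the call → diegetic.
Second: with the phone off, the voice continues only as Amara's private mental replay — Anders can't hear it → meta-diegetic.

diegetic, meta-diegetic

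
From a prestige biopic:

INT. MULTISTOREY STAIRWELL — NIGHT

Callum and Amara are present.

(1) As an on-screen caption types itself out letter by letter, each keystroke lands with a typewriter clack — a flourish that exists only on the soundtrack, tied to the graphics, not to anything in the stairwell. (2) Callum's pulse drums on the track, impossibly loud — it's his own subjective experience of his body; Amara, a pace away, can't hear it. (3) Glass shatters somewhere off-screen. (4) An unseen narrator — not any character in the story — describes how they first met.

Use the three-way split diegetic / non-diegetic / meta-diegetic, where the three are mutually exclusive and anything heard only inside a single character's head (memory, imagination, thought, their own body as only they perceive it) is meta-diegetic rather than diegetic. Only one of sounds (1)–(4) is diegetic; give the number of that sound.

3

(1) the caption isn't part of the story world, so neither is the sound tied to it → non-diegetic.
Sound (2): it's Callum's internal bodily sensation rendered as sound; only Callum 'hears' it, so meta-diegetic.
Sound (3): the sound comes from glass physically present in the location, so diegetic.
(4) is non-diegetic: commentary laid over the scene from outside the fiction.
Only (3) is diegetic.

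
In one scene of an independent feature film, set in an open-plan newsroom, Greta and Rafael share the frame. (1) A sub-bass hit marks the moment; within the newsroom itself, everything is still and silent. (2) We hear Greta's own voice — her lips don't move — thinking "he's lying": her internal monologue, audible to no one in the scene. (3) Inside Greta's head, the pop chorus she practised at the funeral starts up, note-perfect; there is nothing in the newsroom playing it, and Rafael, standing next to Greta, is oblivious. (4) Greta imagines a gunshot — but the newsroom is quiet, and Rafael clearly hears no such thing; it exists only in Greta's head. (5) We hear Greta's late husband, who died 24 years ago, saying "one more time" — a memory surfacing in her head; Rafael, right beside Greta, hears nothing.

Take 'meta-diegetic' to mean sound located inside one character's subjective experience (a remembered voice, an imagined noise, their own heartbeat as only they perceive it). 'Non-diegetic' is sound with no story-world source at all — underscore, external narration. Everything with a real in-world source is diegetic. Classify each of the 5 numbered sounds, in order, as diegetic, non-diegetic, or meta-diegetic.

non-diegetic, meta-diegetic, meta-diegetic, meta-diegetic, meta-diegetic

(1) an editorial stinger — it belongs to the cut, not the story world → non-diegetic.
(2) it's Greta's unspoken thought, heard only by the audience via her subjectivity → meta-diegetic.
Sound (3): it lives in Greta's subjectivity, not in the newsroom, so meta-diegetic.
(4) is meta-diegetic: Greta alone 'hears' it — an imagined sound, not present in the space.
Sound (5): it's Greta's recollection rendered as sound; the other character can't hear it, so meta-diegetic.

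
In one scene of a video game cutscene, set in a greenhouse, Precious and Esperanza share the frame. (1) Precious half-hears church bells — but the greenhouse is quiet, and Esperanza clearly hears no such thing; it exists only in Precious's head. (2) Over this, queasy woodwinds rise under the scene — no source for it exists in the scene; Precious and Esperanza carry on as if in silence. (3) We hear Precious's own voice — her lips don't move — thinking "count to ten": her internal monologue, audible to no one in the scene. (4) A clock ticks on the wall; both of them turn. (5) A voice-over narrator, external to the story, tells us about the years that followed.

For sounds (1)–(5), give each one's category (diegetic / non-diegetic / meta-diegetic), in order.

meta-diegetic, non-diegetic, meta-diegetic, diegetic, non-diegetic

(1) is meta-diegetic: the sound is imagined by Precious; nothing in the story world is producing it and Esperanza can't hear it.
(2) is non-diegetic: nothing in the greenhouse produces it and the characters don't hear it — pure soundtrack.
(3) internal monologue — inside Precious's mind, not spoken into the scene → meta-diegetic.
(4) is diegetic: the sound comes from a clock physically present in the location.
(5) is non-diegetic: external voice-over — not a character, not heard by anyone in the scene.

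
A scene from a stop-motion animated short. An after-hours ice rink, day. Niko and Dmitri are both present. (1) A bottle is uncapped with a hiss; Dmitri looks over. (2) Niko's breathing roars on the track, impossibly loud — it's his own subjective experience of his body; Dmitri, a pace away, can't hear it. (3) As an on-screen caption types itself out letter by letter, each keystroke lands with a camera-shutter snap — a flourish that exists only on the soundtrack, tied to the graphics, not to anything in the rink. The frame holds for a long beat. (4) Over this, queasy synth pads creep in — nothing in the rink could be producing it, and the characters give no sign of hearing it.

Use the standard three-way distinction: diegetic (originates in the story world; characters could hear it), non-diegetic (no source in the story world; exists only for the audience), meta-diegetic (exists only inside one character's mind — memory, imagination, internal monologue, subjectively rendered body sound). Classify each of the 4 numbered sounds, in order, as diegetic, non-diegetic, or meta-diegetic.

diegetic, meta-diegetic, non-diegetic, non-diegetic

(1) a bottle is a real object/event in the scene's world → diegetic.
(2) point-of-audition from inside Niko's body; not a sound in the room → meta-diegetic.
Sound (3): the caption isn't part of the story world, so neither is the sound tied to it, so non-diegetic.
(4) is non-diegetic: score with no on-screen or off-screen source; it exists for the audience alone.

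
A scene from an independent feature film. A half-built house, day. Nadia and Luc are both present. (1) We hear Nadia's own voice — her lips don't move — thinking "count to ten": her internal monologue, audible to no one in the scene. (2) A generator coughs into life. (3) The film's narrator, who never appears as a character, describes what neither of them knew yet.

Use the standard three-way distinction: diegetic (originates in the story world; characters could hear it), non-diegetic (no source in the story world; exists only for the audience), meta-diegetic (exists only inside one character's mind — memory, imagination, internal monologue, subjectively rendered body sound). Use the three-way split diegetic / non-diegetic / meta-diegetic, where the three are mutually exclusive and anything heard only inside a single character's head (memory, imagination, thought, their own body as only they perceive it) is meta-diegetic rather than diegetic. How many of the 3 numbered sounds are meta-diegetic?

1

(1) is meta-diegetic: it's Nadia's unspoken thought, heard only by the audience via her subjectivity.
Sound (2): a generator is a real object/event in the scene's world, so diegetic.
(3) external voice-over — not a character, not heard by anyone in the scene → non-diegetic.
So 1 of the 3 is meta-diegetic: (1).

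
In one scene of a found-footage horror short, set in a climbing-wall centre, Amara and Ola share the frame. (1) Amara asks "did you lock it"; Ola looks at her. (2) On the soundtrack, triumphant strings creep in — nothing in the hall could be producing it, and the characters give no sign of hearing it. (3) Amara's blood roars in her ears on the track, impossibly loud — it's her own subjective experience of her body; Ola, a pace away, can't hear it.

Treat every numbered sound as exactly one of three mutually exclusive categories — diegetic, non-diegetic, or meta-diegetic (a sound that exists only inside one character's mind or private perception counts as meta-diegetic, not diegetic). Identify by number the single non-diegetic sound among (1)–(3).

Sound (1): Amara is a character speaking aloud in the scene, so diegetic.
Sound (2): nothing in the hall produces it and the characters don't hear it — pure soundtrack, so non-diegetic.
Sound (3): it's Amara's internal bodily sensation rendered as sound; only Amara 'hears' it, so meta-diegetic.
Only (2) is non-diegetic.

2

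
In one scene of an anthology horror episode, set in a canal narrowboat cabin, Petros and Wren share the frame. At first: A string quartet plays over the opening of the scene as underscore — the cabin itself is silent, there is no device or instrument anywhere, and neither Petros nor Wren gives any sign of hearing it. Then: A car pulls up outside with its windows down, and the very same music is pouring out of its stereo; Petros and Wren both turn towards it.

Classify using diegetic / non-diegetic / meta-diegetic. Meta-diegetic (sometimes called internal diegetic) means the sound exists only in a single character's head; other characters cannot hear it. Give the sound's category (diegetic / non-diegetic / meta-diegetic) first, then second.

First: no in-world source exists and no character can hear it — underscore → non-diegetic.
Second: the car stereo is now a real source in the story world and the characters hear it → diegetic.

non-diegetic, diegetic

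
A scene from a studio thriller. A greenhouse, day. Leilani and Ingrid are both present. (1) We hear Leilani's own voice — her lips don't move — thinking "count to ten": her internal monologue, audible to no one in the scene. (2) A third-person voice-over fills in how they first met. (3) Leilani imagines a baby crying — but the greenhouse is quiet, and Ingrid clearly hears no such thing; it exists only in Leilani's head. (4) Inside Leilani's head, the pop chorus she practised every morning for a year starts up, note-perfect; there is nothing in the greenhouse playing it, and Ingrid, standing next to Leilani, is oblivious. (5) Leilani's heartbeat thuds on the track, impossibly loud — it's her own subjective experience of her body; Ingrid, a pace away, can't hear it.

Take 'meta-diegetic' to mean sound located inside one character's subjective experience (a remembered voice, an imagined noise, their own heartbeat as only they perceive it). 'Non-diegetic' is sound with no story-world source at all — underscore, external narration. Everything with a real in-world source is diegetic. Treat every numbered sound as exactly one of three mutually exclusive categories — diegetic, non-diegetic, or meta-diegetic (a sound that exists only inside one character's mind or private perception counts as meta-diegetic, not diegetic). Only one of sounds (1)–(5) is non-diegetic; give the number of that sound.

(1) internal monologue — inside Leilani's mind, not spoken into the scene → meta-diegetic.
(2) is non-diegetic: the narrator exists outside the story world, addressing only the audience.
(3) Leilani alone 'hears' it — an imagined sound, not present in the space → meta-diegetic.
(4) remembered music, private to Leilani — Ingrid is oblivious because it isn't in the room → meta-diegetic.
(5) point-of-audition from inside Leilani's body; not a sound in the room → meta-diegetic.
Only (2) is non-diegetic.

2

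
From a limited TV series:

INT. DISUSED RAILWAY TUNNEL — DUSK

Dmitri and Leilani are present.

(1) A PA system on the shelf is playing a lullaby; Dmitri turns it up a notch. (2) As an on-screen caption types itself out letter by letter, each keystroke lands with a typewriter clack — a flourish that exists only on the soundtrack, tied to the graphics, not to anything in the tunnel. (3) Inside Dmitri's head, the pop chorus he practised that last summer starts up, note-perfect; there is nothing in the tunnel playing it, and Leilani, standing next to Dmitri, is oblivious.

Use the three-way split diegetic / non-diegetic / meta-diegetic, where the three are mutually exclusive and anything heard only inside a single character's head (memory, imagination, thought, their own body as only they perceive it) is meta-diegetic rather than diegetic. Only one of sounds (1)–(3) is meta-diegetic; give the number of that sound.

(1) is diegetic: source music from a PA system, which exists in the story world.
(2) it accompanies on-screen graphics, not anything inside the story world → non-diegetic.
(3) is meta-diegetic: the music is a memory playing inside Dmitri's mind alone; no real-world source, Leilani can't hear it.
Only (3) is meta-diegetic.

3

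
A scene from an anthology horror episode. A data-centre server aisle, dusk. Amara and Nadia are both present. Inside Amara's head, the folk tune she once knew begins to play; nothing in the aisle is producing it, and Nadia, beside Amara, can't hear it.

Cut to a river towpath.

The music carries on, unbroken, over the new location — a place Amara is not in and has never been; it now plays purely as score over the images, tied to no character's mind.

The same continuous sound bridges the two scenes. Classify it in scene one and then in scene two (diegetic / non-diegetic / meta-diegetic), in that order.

Scene one: the music exists only inside Amara's mind; Nadia can't hear it → meta-diegetic.
Scene two: it's detached from Amara entirely and plays over unrelated images with no in-world source — conventional underscore → non-diegetic.

meta-diegetic, non-diegetic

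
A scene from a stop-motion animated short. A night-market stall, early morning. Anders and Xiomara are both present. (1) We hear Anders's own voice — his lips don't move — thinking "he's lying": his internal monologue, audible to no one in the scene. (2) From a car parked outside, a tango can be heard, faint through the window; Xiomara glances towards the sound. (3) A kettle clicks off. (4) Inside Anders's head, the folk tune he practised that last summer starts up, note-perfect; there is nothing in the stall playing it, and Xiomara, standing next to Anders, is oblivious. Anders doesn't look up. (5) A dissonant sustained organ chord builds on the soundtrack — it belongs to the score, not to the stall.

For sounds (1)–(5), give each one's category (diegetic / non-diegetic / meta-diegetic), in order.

Sound (1): internal monologue — inside Anders's mind, not spoken into the scene, so meta-diegetic.
(2) it's coming from a car parked outside — a location within the story world — and Xiomara reacts → diegetic.
(3) the sound comes from a kettle physically present in the location → diegetic.
Sound (4): the music is a memory playing inside Anders's mind alone; no real-world source, Xiomara can't hear it, so meta-diegetic.
(5) is non-diegetic: score with no on-screen or off-screen source; it exists for the audience alone.

meta-diegetic, diegetic, diegetic, meta-diegetic, non-diegetic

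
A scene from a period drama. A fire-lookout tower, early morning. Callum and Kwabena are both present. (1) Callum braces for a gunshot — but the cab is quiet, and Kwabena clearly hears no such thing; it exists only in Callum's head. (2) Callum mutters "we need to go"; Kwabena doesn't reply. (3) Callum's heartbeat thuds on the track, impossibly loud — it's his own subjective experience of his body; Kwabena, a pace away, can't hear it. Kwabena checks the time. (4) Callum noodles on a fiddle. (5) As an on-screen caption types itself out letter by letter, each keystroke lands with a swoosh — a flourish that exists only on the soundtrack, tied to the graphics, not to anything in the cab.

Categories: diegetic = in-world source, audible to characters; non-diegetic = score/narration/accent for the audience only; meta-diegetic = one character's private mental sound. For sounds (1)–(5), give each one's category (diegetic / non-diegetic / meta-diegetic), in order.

(1) is meta-diegetic: Callum alone 'hears' it — an imagined sound, not present in the space.
(2) is diegetic: Callum is a character speaking aloud in the scene.
(3) point-of-audition from inside Callum's body; not a sound in the room → meta-diegetic.
Sound (4): a character is playing a fiddle on screen, so diegetic.
(5) is non-diegetic: it accompanies on-screen graphics, not anything inside the story world.

meta-diegetic, diegetic, meta-diegetic, diegetic, non-diegetic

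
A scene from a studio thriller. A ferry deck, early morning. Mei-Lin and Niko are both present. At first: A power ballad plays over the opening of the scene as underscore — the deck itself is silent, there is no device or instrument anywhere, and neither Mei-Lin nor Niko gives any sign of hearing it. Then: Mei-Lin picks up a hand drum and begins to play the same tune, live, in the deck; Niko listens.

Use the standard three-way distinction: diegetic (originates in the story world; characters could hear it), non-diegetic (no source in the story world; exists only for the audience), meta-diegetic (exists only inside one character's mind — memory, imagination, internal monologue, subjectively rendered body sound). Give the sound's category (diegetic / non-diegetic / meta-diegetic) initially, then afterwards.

Initially: no in-world source exists and no character can hear it — underscore → non-diegetic.
Afterwards: a hand drum is now a real source in the story world and the characters hear it → diegetic.

non-diegetic, diegetic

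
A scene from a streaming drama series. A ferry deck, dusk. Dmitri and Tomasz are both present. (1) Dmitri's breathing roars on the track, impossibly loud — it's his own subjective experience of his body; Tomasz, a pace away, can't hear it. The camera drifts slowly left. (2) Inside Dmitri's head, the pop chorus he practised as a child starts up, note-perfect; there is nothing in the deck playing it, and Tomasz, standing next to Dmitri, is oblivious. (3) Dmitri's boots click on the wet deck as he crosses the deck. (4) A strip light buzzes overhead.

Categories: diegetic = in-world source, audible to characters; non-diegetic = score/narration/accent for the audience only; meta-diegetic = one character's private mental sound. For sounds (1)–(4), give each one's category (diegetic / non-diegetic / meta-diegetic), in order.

Sound (1): point-of-audition from inside Dmitri's body; not a sound in the room, so meta-diegetic.
Sound (2): the music is a memory playing inside Dmitri's mind alone; no real-world source, Tomasz can't hear it, so meta-diegetic.
(3) Dmitri's footsteps are produced in the story world → diegetic.
Sound (4): ambient/room sound belonging to the story's physical space, so diegetic.

meta-diegetic, meta-diegetic, diegetic, diegetic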